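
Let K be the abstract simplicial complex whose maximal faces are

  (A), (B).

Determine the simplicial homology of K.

We work with the vertex ordering A < B. The simplices of K, each written with vertices in increasing order, are:

  0-simplices (2): A, B

Hence C_0 ≅ Z^2.

Now H_k = ker ∂_k / im ∂_{k+1}, so:

  H_0: rank C_0 − rank ∂_1 = 2 − 0 = 2, and there is no ∂_1, so H_0 ≅ Z^2.

H_0 = Z^2.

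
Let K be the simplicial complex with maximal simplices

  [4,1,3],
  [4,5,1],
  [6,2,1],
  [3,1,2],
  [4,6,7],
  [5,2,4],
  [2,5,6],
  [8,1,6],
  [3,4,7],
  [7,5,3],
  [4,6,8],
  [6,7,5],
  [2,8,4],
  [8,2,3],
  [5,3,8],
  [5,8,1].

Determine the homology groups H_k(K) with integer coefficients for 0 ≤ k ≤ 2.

H_0 = Z,  H_1 = Z^2,  H_2 = Z.

Take the total order 1 < 2 < 3 < 4 < 5 < 6 < 7 < 8 on the vertex set. Then K (dimension 2) consists of the simplices:

  0-simplices (8): [1], [2], [3], [4], [5], [6], [7], [8]
  1-simplices (24): (24 of them)
  2-simplices (16): [1,2,3], [1,2,6], [1,3,4], [1,4,5], [1,5,8], [1,6,8], [2,3,8], [2,4,5], [2,4,8], [2,5,6], [3,4,7], [3,5,7], [3,5,8], [4,6,7], [4,6,8], [5,6,7]

so the chain groups are C_0 ≅ Z^8, C_1 ≅ Z^24, C_2 ≅ Z^16.

Boundary ∂_1: C_1 → C_0 sends each edge [p,q] (with p < q) to q − p. For instance
  ∂[1,8] = [8] − [1].
The resulting 8×24 matrix has rank 7, and its Smith normal form has invariant factors (1,1,1,1,1,1,1).

∂_2: C_2 → C_1 acts by ∂[p,q,r] = [q,r] − [p,r] + [p,q]. For instance
  ∂[2,5,6] = [5,6] − [2,6] + [2,5],
  ∂[1,6,8] = [6,8] − [1,8] + [1,6].
This gives a 24×16 integer matrix of rank 15; reducing to Smith normal form yields diagonal entries (1,1,1,1,1,1,1,1,1,1,1,1,1,1,1).

Computing H_k = (kernel of ∂_k) / (image of ∂_{k+1}):

  H_0: rank C_0 − rank ∂_1 = 8 − 7 = 1, and the invariant factors of ∂_1 are all 1, so H_0 ≅ Z.
  H_1: rank ker ∂_1 − rank ∂_2 = (24 − 7) − 15 = 2, and the invariant factors of ∂_2 are all 1, so H_1 ≅ Z^2.
  H_2: rank ker ∂_2 − rank ∂_3 = (16 − 15) − 0 = 1, and there is no ∂_3, so H_2 ≅ Z.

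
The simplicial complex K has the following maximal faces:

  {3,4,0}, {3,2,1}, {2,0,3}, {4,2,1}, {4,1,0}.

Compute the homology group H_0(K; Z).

Fix the vertex order 0 < 1 < 2 < 3 < 4 and write every simplex with vertices in increasing order. Then dim K = 2 and the simplices of K are:

  0-simplices (5): [0], [1], [2], [3], [4]
  1-simplices (10): [0,1], [0,2], [0,3], [0,4], [1,2], [1,3], [1,4], [2,3], [2,4], [3,4]
  2-simplices (5): [0,1,4], [0,2,3], [0,3,4], [1,2,3], [1,2,4]

Hence C_0 ≅ Z^5, C_1 ≅ Z^10, C_2 ≅ Z^5.

The boundary map ∂_1: C_1 → C_0 is given by ∂[p,q] = [q] − [p]. For instance
  ∂[1,3] = [3] − [1].
The resulting 5×10 matrix has rank 4, and its Smith normal form has invariant factors (1,1,1,1).

Boundary ∂_2: C_2 → C_1 sends each 2-simplex [p,q,r] to [q,r] − [p,r] + [p,q]. For instance
  ∂[0,3,4] = [3,4] − [0,4] + [0,3],
  ∂[0,1,4] = [1,4] − [0,4] + [0,1].
The 10×5 boundary matrix has rank 5 and Smith normal form diag(1,1,1,1,1).

Now H_k = ker ∂_k / im ∂_{k+1}, so:

  H_0: rank C_0 − rank ∂_1 = 5 − 4 = 1, and the invariant factors of ∂_1 are all 1, so H_0 = Z.

(K is a triangulation of the Möbius band.)

H_0 = Z.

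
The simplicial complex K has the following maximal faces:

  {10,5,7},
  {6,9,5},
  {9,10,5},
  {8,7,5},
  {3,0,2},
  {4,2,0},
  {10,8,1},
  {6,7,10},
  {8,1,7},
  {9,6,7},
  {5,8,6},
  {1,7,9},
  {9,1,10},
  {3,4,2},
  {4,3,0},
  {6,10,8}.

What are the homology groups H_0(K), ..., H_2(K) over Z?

H_0 ≅ Z^2,  H_1 ≅ Z/2Z,  H_2 ≅ Z.

Fix the vertex order 0 < 1 < 2 < 3 < 4 < 5 < 6 < 7 < 8 < 9 < 10 and write every simplex with vertices in increasing order. Then dim K = 2 and the simplices of K are:

  0-simplices (11): [0], [1], [2], [3], [4], [5], [6], [7], [8], [9], [10]
  1-simplices (24): (24 of them)
  2-simplices (16): [0,2,3], [0,2,4], [0,3,4], [1,7,8], [1,7,9], [1,8,10], [1,9,10], [2,3,4], [5,6,8], [5,6,9], [5,7,8], [5,7,10], [5,9,10], [6,7,9], [6,7,10], [6,8,10]

so the chain groups are C_0 ≅ Z^11, C_1 ≅ Z^24, C_2 ≅ Z^16.

The boundary map ∂_1: C_1 → C_0 is given by ∂[p,q] = [q] − [p].
The resulting 11×24 matrix has rank 9, and its Smith normal form has invariant factors (1,1,1,1,1,1,1,1,1).

∂_2: C_2 → C_1 acts by ∂[p,q,r] = [q,r] − [p,r] + [p,q]. For instance
  ∂[5,7,10] = [7,10] − [5,10] + [5,7],
  ∂[1,7,8] = [7,8] − [1,8] + [1,7].
This gives a 24×16 integer matrix of rank 15; reducing to Smith normal form yields diagonal entries (1,1,1,1,1,1,1,1,1,1,1,1,1,1,2).

Reading off H_k = ker ∂_k / im ∂_{k+1}:

  H_0: rank C_0 − rank ∂_1 = 11 − 9 = 2, and the invariant factors of ∂_1 are all 1, so H_0 ≅ Z^2.
  H_1: rank ker ∂_1 − rank ∂_2 = (24 − 9) − 15 = 0, and ∂_2 has invariant factor 2 > 1, so H_1 ≅ Z/2Z.
  H_2: rank ker ∂_2 − rank ∂_3 = (16 − 15) − 0 = 1, and there is no ∂_3, so H_2 ≅ Z.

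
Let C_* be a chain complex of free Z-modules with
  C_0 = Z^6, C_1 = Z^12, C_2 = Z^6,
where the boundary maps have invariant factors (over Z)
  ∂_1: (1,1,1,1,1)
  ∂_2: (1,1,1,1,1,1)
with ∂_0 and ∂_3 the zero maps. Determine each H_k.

H_0 ≅ Z,  H_1 ≅ Z,  H_2 = 0.

H_0: b_0 = 6 − 0 − 5 = 1; torsion from ∂_1 factors > 1: none. So H_0 ≅ Z.
H_1: b_1 = 12 − 5 − 6 = 1; torsion from ∂_2 factors > 1: none. So H_1 ≅ Z.
H_2: b_2 = 6 − 6 − 0 = 0; torsion from ∂_3 factors > 1: none. So H_2 ≅ 0.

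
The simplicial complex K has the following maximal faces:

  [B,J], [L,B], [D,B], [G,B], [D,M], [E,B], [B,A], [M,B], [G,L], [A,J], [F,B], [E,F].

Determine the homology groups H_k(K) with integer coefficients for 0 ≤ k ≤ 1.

Fix the vertex order A < B < D < E < F < G < J < L < M and write every simplex with vertices in increasing order. Then dim K = 1 and the simplices of K are:

  0-simplices (9): A, B, D, E, F, G, J, L, M
  1-simplices (12): AB, AJ, BD, BE, BF, BG, BJ, BL, BM, DM, EF, GL

Hence C_0 ≅ Z^9, C_1 ≅ Z^12.

The boundary map ∂_1: C_1 → C_0 is given by ∂[p,q] = [q] − [p].
This gives a 9×12 integer matrix of rank 8; reducing to Smith normal form yields diagonal entries (1,1,1,1,1,1,1,1).

Reading off H_k = ker ∂_k / im ∂_{k+1}:

  H_0: rank C_0 − rank ∂_1 = 9 − 8 = 1, and the invariant factors of ∂_1 are all 1, so H_0 = Z.
  H_1: rank ker ∂_1 − rank ∂_2 = (12 − 8) − 0 = 4, and there is no ∂_2, so H_1 = Z^4.

(K is a triangulation of a wedge of 4 circles.)

H_0 = Z,  H_1 = Z^4.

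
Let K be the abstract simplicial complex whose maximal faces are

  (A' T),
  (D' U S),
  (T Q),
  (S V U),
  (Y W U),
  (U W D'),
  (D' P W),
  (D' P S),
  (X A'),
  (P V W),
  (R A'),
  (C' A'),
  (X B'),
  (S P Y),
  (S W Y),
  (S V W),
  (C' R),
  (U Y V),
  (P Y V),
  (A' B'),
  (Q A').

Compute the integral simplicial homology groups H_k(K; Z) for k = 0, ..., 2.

H_0 = Z^2,  H_1 = Z^3 ⊕ Z_2,  H_2 = 0.

K has 14 vertices, 27 edges, 12 triangles.
rank ∂_0 = 0, rank ∂_1 = 12 ⇒ b_0 = 14 − 0 − 12 = 2; all invariant factors of ∂_1 are 1 so no torsion. So H_0 ≅ Z^2.
rank ∂_1 = 12, rank ∂_2 = 12 ⇒ b_1 = 27 − 12 − 12 = 3; ∂_2 has invariant factor(s) [2] giving torsion. So H_1 ≅ Z^3 ⊕ Z_2.
rank ∂_2 = 12, rank ∂_3 = 0 ⇒ b_2 = 12 − 12 − 0 = 0. So H_2 ≅ 0.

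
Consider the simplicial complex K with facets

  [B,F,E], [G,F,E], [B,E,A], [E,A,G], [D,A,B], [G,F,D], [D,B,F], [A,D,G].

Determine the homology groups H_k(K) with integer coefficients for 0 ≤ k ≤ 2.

We work with the vertex ordering A < B < D < E < F < G. The simplices of K, each written with vertices in increasing order, are:

  0-simplices (6): A, B, D, E, F, G
  1-simplices (12): AB, AD, AE, AG, BD, BE, BF, DF, DG, EF, EG, FG
  2-simplices (8): ABD, ABE, ADG, AEG, BDF, BEF, DFG, EFG

so the chain groups are C_0 ≅ Z^6, C_1 ≅ Z^12, C_2 ≅ Z^8.

Boundary ∂_1: C_1 → C_0 maps an edge to its endpoints' difference, ∂[p,q] = q − p. For instance
  ∂BF = F − B.
This gives a 6×12 integer matrix of rank 5; reducing to Smith normal form yields diagonal entries (1,1,1,1,1).

The boundary map ∂_2: C_2 → C_1 acts by ∂[p,q,r] = [q,r] − [p,r] + [p,q]. For instance
  ∂AEG = EG − AG + AE,
  ∂EFG = FG − EG + EF.
The resulting 12×8 matrix has rank 7, and its Smith normal form has invariant factors (1,1,1,1,1,1,1).

From H_k ≅ ker(∂_k) / im(∂_{k+1}) we obtain:

  H_0: rank C_0 − rank ∂_1 = 6 − 5 = 1, and the invariant factors of ∂_1 are all 1, so H_0 = Z.
  H_1: rank ker ∂_1 − rank ∂_2 = (12 − 5) − 7 = 0, and the invariant factors of ∂_2 are all 1, so H_1 = 0.
  H_2: rank ker ∂_2 − rank ∂_3 = (8 − 7) − 0 = 1, and there is no ∂_3, so H_2 = Z.

H_0 ≅ Z,  H_1 = 0,  H_2 ≅ Z.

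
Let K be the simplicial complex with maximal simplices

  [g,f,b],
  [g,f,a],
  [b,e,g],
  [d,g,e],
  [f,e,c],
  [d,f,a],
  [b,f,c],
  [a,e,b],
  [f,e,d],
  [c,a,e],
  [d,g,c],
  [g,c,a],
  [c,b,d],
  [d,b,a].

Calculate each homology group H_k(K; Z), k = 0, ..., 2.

Fix the vertex order a < b < c < d < e < f < g and write every simplex with vertices in increasing order. Then dim K = 2 and the simplices of K are:

  0-simplices (7): a, b, c, d, e, f, g
  1-simplices (21): ab, ac, ad, ae, af, ag, bc, bd, be, bf, bg, cd, ce, cf, cg, de, df, dg, ef, eg, fg
  2-simplices (14): abd, abe, ace, acg, adf, afg, bcd, bcf, beg, bfg, cdg, cef, def, deg

so the chain groups are C_0 ≅ Z^7, C_1 ≅ Z^21, C_2 ≅ Z^14.

The boundary map ∂_1: C_1 → C_0 is given by ∂[p,q] = [q] − [p]. For instance
  ∂fg = g − f.
The 7×21 boundary matrix has rank 6 and Smith normal form diag(1,1,1,1,1,1).

The boundary map ∂_2: C_2 → C_1 sends each 2-simplex [p,q,r] to [q,r] − [p,r] + [p,q]. For instance
  ∂acg = cg − ag + ac,
  ∂cdg = dg − cg + cd.
This gives a 21×14 integer matrix of rank 13; reducing to Smith normal form yields diagonal entries (1,1,1,1,1,1,1,1,1,1,1,1,1).

Now H_k = ker ∂_k / im ∂_{k+1}, so:

  H_0: rank C_0 − rank ∂_1 = 7 − 6 = 1, and the invariant factors of ∂_1 are all 1, so H_0 = Z.
  H_1: rank ker ∂_1 − rank ∂_2 = (21 − 6) − 13 = 2, and the invariant factors of ∂_2 are all 1, so H_1 = Z^2.
  H_2: rank ker ∂_2 − rank ∂_3 = (14 − 13) − 0 = 1, and there is no ∂_3, so H_2 = Z.

H_0 = Z,  H_1 = Z^2,  H_2 = Z.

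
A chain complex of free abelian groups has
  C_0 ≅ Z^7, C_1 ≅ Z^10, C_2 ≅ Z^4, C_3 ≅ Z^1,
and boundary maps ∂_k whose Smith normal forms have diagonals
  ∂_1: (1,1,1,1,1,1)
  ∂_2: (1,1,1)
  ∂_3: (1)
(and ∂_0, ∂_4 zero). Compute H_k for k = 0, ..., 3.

H_0: b_0 = 7 − 0 − 6 = 1; torsion from ∂_1 factors > 1: none. So H_0 = Z.
H_1: b_1 = 10 − 6 − 3 = 1; torsion from ∂_2 factors > 1: none. So H_1 = Z.
H_2: b_2 = 4 − 3 − 1 = 0; torsion from ∂_3 factors > 1: none. So H_2 = 0.
H_3: b_3 = 1 − 1 − 0 = 0; torsion from ∂_4 factors > 1: none. So H_3 = 0.

H_0 = Z,  H_1 = Z,  H_2 = 0,  H_3 = 0.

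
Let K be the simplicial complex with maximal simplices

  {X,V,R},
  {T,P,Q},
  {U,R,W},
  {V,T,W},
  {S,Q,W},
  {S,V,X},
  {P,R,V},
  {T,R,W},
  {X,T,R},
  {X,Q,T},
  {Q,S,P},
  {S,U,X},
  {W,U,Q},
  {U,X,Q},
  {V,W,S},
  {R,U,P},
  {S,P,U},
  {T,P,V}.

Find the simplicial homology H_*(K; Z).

H_0 = Z,  H_1 = Z ⊕ Z/2,  H_2 = 0.

Order the vertices as P < Q < R < S < T < U < V < W < X. Listing each simplex with vertices in this order, K has dimension 2 with simplices:

  0-simplices (9): P, Q, R, S, T, U, V, W, X
  1-simplices (27): PQ, PR, PS, PT, PU, PV, QS, QT, QU, QW, QX, RT, RU, RV, RW, RX, SU, SV, SW, SX, TV, TW, TX, UW, UX, VW, VX
  2-simplices (18): PQS, PQT, PRU, PRV, PSU, PTV, QSW, QTX, QUW, QUX, RTW, RTX, RUW, RVX, SUX, SVW, SVX, TVW

Hence C_0 ≅ Z^9, C_1 ≅ Z^27, C_2 ≅ Z^18.

The boundary map ∂_1: C_1 → C_0 sends each edge [p,q] (with p < q) to q − p.
As a 9×27 matrix over Z this has rank 8, with invariant factors (1,1,1,1,1,1,1,1).

∂_2: C_2 → C_1 sends each 2-simplex [p,q,r] to [q,r] − [p,r] + [p,q]. For instance
  ∂QSW = SW − QW + QS,
  ∂SVW = VW − SW + SV.
As a 27×18 matrix over Z this has rank 18, with invariant factors (1,1,1,1,1,1,1,1,1,1,1,1,1,1,1,1,1,2).

Computing H_k = (kernel of ∂_k) / (image of ∂_{k+1}):

  H_0: rank C_0 − rank ∂_1 = 9 − 8 = 1, and the invariant factors of ∂_1 are all 1, so H_0 = Z.
  H_1: rank ker ∂_1 − rank ∂_2 = (27 − 8) − 18 = 1, and ∂_2 has invariant factor 2 > 1, so H_1 = Z ⊕ Z/2.
  H_2: rank ker ∂_2 − rank ∂_3 = (18 − 18) − 0 = 0, and there is no ∂_3, so H_2 = 0.

As a check, the Euler characteristic is 9 − 27 + 18 = 0, which agrees with 1 − 1 + 0 = 0.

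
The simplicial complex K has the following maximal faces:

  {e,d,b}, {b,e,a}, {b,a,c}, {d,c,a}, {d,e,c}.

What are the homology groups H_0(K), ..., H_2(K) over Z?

H_0 ≅ Z,  H_1 ≅ Z,  H_2 = 0.

We work with the vertex ordering a < b < c < d < e. The simplices of K, each written with vertices in increasing order, are:

  0-simplices (5): a, b, c, d, e
  1-simplices (10): ab, ac, ad, ae, bc, bd, be, cd, ce, de
  2-simplices (5): abc, abe, acd, bde, cde

giving chain groups C_0 ≅ Z^5, C_1 ≅ Z^10, C_2 ≅ Z^5.

∂_1: C_1 → C_0 sends each edge [p,q] (with p < q) to q − p.
The resulting 5×10 matrix has rank 4, and its Smith normal form has invariant factors (1,1,1,1).

Boundary ∂_2: C_2 → C_1 maps a triangle to the signed sum of its edges. For instance
  ∂abc = bc − ac + ab,
  ∂acd = cd − ad + ac.
This gives a 10×5 integer matrix of rank 5; reducing to Smith normal form yields diagonal entries (1,1,1,1,1).

Computing H_k = (kernel of ∂_k) / (image of ∂_{k+1}):

  H_0: rank C_0 − rank ∂_1 = 5 − 4 = 1, and the invariant factors of ∂_1 are all 1, so H_0 = Z.
  H_1: rank ker ∂_1 − rank ∂_2 = (10 − 4) − 5 = 1, and the invariant factors of ∂_2 are all 1, so H_1 = Z.
  H_2: rank ker ∂_2 − rank ∂_3 = (5 − 5) − 0 = 0, and there is no ∂_3, so H_2 = 0.

As a check, the Euler characteristic is 5 − 10 + 5 = 0, which agrees with 1 − 1 + 0 = 0.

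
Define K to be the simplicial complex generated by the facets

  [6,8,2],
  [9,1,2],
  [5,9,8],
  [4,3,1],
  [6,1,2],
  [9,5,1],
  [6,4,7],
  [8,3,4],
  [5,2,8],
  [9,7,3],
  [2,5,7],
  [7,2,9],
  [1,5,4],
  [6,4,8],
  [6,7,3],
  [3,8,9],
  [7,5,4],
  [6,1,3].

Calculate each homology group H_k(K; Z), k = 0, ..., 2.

H_0 ≅ Z,  H_1 ≅ Z ⊕ Z/2Z,  H_2 = 0.

Order the vertices as 1 < 2 < 3 < 4 < 5 < 6 < 7 < 8 < 9. Listing each simplex with vertices in this order, K has dimension 2 with simplices:

  0-simplices (9): [1], [2], [3], [4], [5], [6], [7], [8], [9]
  1-simplices (27): (27 of them)
  2-simplices (18): [1,2,6], [1,2,9], [1,3,4], [1,3,6], [1,4,5], [1,5,9], [2,5,7], [2,5,8], [2,6,8], [2,7,9], [3,4,8], [3,6,7], [3,7,9], [3,8,9], [4,5,7], [4,6,7], [4,6,8], [5,8,9]

giving chain groups C_0 ≅ Z^9, C_1 ≅ Z^27, C_2 ≅ Z^18.

∂_1: C_1 → C_0 sends each edge [p,q] (with p < q) to q − p. For instance
  ∂[3,4] = [4] − [3].
As a 9×27 matrix over Z this has rank 8, with invariant factors (1,1,1,1,1,1,1,1).

∂_2: C_2 → C_1 maps a triangle to the signed sum of its edges. For instance
  ∂[2,5,7] = [5,7] − [2,7] + [2,5],
  ∂[1,5,9] = [5,9] − [1,9] + [1,5].
The 27×18 boundary matrix has rank 18 and Smith normal form diag(1,1,1,1,1,1,1,1,1,1,1,1,1,1,1,1,1,2).

Reading off H_k = ker ∂_k / im ∂_{k+1}:

  H_0: rank C_0 − rank ∂_1 = 9 − 8 = 1, and the invariant factors of ∂_1 are all 1, so H_0 = Z.
  H_1: rank ker ∂_1 − rank ∂_2 = (27 − 8) − 18 = 1, and ∂_2 has invariant factor 2 > 1, so H_1 = Z ⊕ Z/2Z.
  H_2: rank ker ∂_2 − rank ∂_3 = (18 − 18) − 0 = 0, and there is no ∂_3, so H_2 = 0.

(K is a triangulation of the Klein bottle.)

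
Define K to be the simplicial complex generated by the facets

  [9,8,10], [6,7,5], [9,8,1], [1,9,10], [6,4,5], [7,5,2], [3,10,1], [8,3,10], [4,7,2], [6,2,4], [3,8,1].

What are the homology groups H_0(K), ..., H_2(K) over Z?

K has 10 vertices, 19 edges, 11 triangles.
rank ∂_0 = 0, rank ∂_1 = 8 ⇒ b_0 = 10 − 0 − 8 = 2; all invariant factors of ∂_1 are 1 so no torsion. So H_0 ≅ Z^2.
rank ∂_1 = 8, rank ∂_2 = 10 ⇒ b_1 = 19 − 8 − 10 = 1; all invariant factors of ∂_2 are 1 so no torsion. So H_1 ≅ Z.
rank ∂_2 = 10, rank ∂_3 = 0 ⇒ b_2 = 11 − 10 − 0 = 1. So H_2 ≅ Z.

H_0 = Z^2,  H_1 = Z,  H_2 = Z.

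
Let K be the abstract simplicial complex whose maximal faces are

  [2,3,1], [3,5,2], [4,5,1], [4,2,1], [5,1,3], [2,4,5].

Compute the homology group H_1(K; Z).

We work with the vertex ordering 1 < 2 < 3 < 4 < 5. The simplices of K, each written with vertices in increasing order, are:

  0-simplices (5): [1], [2], [3], [4], [5]
  1-simplices (9): [1,2], [1,3], [1,4], [1,5], [2,3], [2,4], [2,5], [3,5], [4,5]
  2-simplices (6): [1,2,3], [1,2,4], [1,3,5], [1,4,5], [2,3,5], [2,4,5]

Hence C_0 ≅ Z^5, C_1 ≅ Z^9, C_2 ≅ Z^6.

The boundary map ∂_1: C_1 → C_0 is given by ∂[p,q] = [q] − [p].
The 5×9 boundary matrix has rank 4 and Smith normal form diag(1,1,1,1).

Boundary ∂_2: C_2 → C_1 acts by ∂[p,q,r] = [q,r] − [p,r] + [p,q]. For instance
  ∂[2,4,5] = [4,5] − [2,5] + [2,4],
  ∂[1,4,5] = [4,5] − [1,5] + [1,4].
As a 9×6 matrix over Z this has rank 5, with invariant factors (1,1,1,1,1).

Now H_k = ker ∂_k / im ∂_{k+1}, so:

  H_1: rank ker ∂_1 − rank ∂_2 = (9 − 4) − 5 = 0, and the invariant factors of ∂_2 are all 1, so H_1 ≅ 0.

H_1 = 0.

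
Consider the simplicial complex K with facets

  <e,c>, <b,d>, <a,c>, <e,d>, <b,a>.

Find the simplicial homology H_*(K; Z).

H_0 ≅ Z,  H_1 ≅ Z.

We work with the vertex ordering a < b < c < d < e. The simplices of K, each written with vertices in increasing order, are:

  0-simplices (5): a, b, c, d, e
  1-simplices (5): ab, ac, bd, ce, de

so the chain groups are C_0 ≅ Z^5, C_1 ≅ Z^5.

∂_1: C_1 → C_0 maps an edge to its endpoints' difference, ∂[p,q] = q − p.
As a 5×5 matrix over Z this has rank 4, with invariant factors (1,1,1,1).

From H_k ≅ ker(∂_k) / im(∂_{k+1}) we obtain:

  H_0: rank C_0 − rank ∂_1 = 5 − 4 = 1, and the invariant factors of ∂_1 are all 1, so H_0 = Z.
  H_1: rank ker ∂_1 − rank ∂_2 = (5 − 4) − 0 = 1, and there is no ∂_2, so H_1 = Z.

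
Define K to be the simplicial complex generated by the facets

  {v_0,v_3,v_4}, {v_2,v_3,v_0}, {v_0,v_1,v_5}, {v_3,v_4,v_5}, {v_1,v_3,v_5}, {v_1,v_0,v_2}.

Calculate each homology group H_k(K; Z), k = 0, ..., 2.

Fix the vertex order v_0 < v_1 < v_2 < v_3 < v_4 < v_5 and write every simplex with vertices in increasing order. Then dim K = 2 and the simplices of K are:

  0-simplices (6): [v_0], [v_1], [v_2], [v_3], [v_4], [v_5]
  1-simplices (12): [v_0,v_1], [v_0,v_2], [v_0,v_3], [v_0,v_4], [v_0,v_5], [v_1,v_2], [v_1,v_3], [v_1,v_5], [v_2,v_3], [v_3,v_4], [v_3,v_5], [v_4,v_5]
  2-simplices (6): [v_0,v_1,v_2], [v_0,v_1,v_5], [v_0,v_2,v_3], [v_0,v_3,v_4], [v_1,v_3,v_5], [v_3,v_4,v_5]

giving chain groups C_0 ≅ Z^6, C_1 ≅ Z^12, C_2 ≅ Z^6.

The boundary map ∂_1: C_1 → C_0 maps an edge to its endpoints' difference, ∂[p,q] = q − p.
As a 6×12 matrix over Z this has rank 5, with invariant factors (1,1,1,1,1).

The boundary map ∂_2: C_2 → C_1 acts by ∂[p,q,r] = [q,r] − [p,r] + [p,q]. For instance
  ∂[v_3,v_4,v_5] = [v_4,v_5] − [v_3,v_5] + [v_3,v_4],
  ∂[v_0,v_1,v_2] = [v_1,v_2] − [v_0,v_2] + [v_0,v_1].
The 12×6 boundary matrix has rank 6 and Smith normal form diag(1,1,1,1,1,1).

Reading off H_k = ker ∂_k / im ∂_{k+1}:

  H_0: rank C_0 − rank ∂_1 = 6 − 5 = 1, and the invariant factors of ∂_1 are all 1, so H_0 = Z.
  H_1: rank ker ∂_1 − rank ∂_2 = (12 − 5) − 6 = 1, and the invariant factors of ∂_2 are all 1, so H_1 = Z.
  H_2: rank ker ∂_2 − rank ∂_3 = (6 − 6) − 0 = 0, and there is no ∂_3, so H_2 = 0.

As a check, the Euler characteristic is 6 − 12 + 6 = 0, which agrees with 1 − 1 + 0 = 0.

H_0 = Z,  H_1 = Z,  H_2 = 0.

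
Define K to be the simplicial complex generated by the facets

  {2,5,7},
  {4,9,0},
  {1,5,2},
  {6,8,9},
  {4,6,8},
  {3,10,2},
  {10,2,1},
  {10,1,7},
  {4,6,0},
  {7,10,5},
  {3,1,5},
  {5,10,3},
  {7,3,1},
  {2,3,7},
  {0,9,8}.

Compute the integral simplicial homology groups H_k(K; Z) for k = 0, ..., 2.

K has 11 vertices, 25 edges, 15 triangles.
rank ∂_0 = 0, rank ∂_1 = 9 ⇒ b_0 = 11 − 0 − 9 = 2; all invariant factors of ∂_1 are 1 so no torsion. So H_0 = Z^2.
rank ∂_1 = 9, rank ∂_2 = 15 ⇒ b_1 = 25 − 9 − 15 = 1; ∂_2 has invariant factor(s) [2] giving torsion. So H_1 = Z × Z/2.
rank ∂_2 = 15, rank ∂_3 = 0 ⇒ b_2 = 15 − 15 − 0 = 0. So H_2 = 0.

H_0 ≅ Z^2,  H_1 ≅ Z × Z/2,  H_2 = 0.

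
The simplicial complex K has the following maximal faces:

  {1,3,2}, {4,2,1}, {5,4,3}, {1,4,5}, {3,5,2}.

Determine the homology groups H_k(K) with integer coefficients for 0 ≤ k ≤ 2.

H_0 = Z,  H_1 = Z,  H_2 = 0.

Order the vertices as 1 < 2 < 3 < 4 < 5. Listing each simplex with vertices in this order, K has dimension 2 with simplices:

  0-simplices (5): [1], [2], [3], [4], [5]
  1-simplices (10): [1,2], [1,3], [1,4], [1,5], [2,3], [2,4], [2,5], [3,4], [3,5], [4,5]
  2-simplices (5): [1,2,3], [1,2,4], [1,4,5], [2,3,5], [3,4,5]

Hence C_0 ≅ Z^5, C_1 ≅ Z^10, C_2 ≅ Z^5.

∂_1: C_1 → C_0 is given by ∂[p,q] = [q] − [p]. For instance
  ∂[3,5] = [5] − [3].
This gives a 5×10 integer matrix of rank 4; reducing to Smith normal form yields diagonal entries (1,1,1,1).

∂_2: C_2 → C_1 acts by ∂[p,q,r] = [q,r] − [p,r] + [p,q]. For instance
  ∂[2,3,5] = [3,5] − [2,5] + [2,3],
  ∂[1,4,5] = [4,5] − [1,5] + [1,4].
As a 10×5 matrix over Z this has rank 5, with invariant factors (1,1,1,1,1).

Reading off H_k = ker ∂_k / im ∂_{k+1}:

  H_0: rank C_0 − rank ∂_1 = 5 − 4 = 1, and the invariant factors of ∂_1 are all 1, so H_0 = Z.
  H_1: rank ker ∂_1 − rank ∂_2 = (10 − 4) − 5 = 1, and the invariant factors of ∂_2 are all 1, so H_1 = Z.
  H_2: rank ker ∂_2 − rank ∂_3 = (5 − 5) − 0 = 0, and there is no ∂_3, so H_2 = 0.

(K is a triangulation of the Möbius band.)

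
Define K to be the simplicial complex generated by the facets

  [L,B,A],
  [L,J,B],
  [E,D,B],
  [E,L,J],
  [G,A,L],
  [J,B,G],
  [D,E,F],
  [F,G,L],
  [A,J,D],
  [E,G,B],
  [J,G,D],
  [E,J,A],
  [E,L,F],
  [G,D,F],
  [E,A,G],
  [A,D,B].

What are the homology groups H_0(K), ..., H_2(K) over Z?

H_0 = Z,  H_1 = Z^2,  H_2 = Z.

Order the vertices as A < B < D < E < F < G < J < L. Listing each simplex with vertices in this order, K has dimension 2 with simplices:

  0-simplices (8): A, B, D, E, F, G, J, L
  1-simplices (24): AB, AD, AE, AG, AJ, AL, BD, BE, BG, BJ, BL, DE, DF, DG, DJ, EF, EG, EJ, EL, FG, FL, GJ, GL, JL
  2-simplices (16): ABD, ABL, ADJ, AEG, AEJ, AGL, BDE, BEG, BGJ, BJL, DEF, DFG, DGJ, EFL, EJL, FGL

Hence C_0 ≅ Z^8, C_1 ≅ Z^24, C_2 ≅ Z^16.

Boundary ∂_1: C_1 → C_0 maps an edge to its endpoints' difference, ∂[p,q] = q − p.
This gives a 8×24 integer matrix of rank 7; reducing to Smith normal form yields diagonal entries (1,1,1,1,1,1,1).

∂_2: C_2 → C_1 acts by ∂[p,q,r] = [q,r] − [p,r] + [p,q]. For instance
  ∂FGL = GL − FL + FG,
  ∂EJL = JL − EL + EJ.
The 24×16 boundary matrix has rank 15 and Smith normal form diag(1,1,1,1,1,1,1,1,1,1,1,1,1,1,1).

Computing H_k = (kernel of ∂_k) / (image of ∂_{k+1}):

  H_0: rank C_0 − rank ∂_1 = 8 − 7 = 1, and the invariant factors of ∂_1 are all 1, so H_0 ≅ Z.
  H_1: rank ker ∂_1 − rank ∂_2 = (24 − 7) − 15 = 2, and the invariant factors of ∂_2 are all 1, so H_1 ≅ Z^2.
  H_2: rank ker ∂_2 − rank ∂_3 = (16 − 15) − 0 = 1, and there is no ∂_3, so H_2 ≅ Z.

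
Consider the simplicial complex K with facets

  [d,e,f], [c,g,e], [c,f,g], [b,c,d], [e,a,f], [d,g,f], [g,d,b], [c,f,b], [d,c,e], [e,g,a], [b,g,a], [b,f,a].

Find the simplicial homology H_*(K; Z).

H_0 ≅ Z,  H_1 ≅ Z/2,  H_2 = 0.

Take the total order a < b < c < d < e < f < g on the vertex set. Then K (dimension 2) consists of the simplices:

  0-simplices (7): a, b, c, d, e, f, g
  1-simplices (18): ab, ae, af, ag, bc, bd, bf, bg, cd, ce, cf, cg, de, df, dg, ef, eg, fg
  2-simplices (12): abf, abg, aef, aeg, bcd, bcf, bdg, cde, ceg, cfg, def, dfg

so the chain groups are C_0 ≅ Z^7, C_1 ≅ Z^18, C_2 ≅ Z^12.

Boundary ∂_1: C_1 → C_0 is given by ∂[p,q] = [q] − [p].
This gives a 7×18 integer matrix of rank 6; reducing to Smith normal form yields diagonal entries (1,1,1,1,1,1).

Boundary ∂_2: C_2 → C_1 acts by ∂[p,q,r] = [q,r] − [p,r] + [p,q]. For instance
  ∂abf = bf − af + ab,
  ∂cfg = fg − cg + cf.
The resulting 18×12 matrix has rank 12, and its Smith normal form has invariant factors (1,1,1,1,1,1,1,1,1,1,1,2).

Reading off H_k = ker ∂_k / im ∂_{k+1}:

  H_0: rank C_0 − rank ∂_1 = 7 − 6 = 1, and the invariant factors of ∂_1 are all 1, so H_0 = Z.
  H_1: rank ker ∂_1 − rank ∂_2 = (18 − 6) − 12 = 0, and ∂_2 has invariant factor 2 > 1, so H_1 = Z/2.
  H_2: rank ker ∂_2 − rank ∂_3 = (12 − 12) − 0 = 0, and there is no ∂_3, so H_2 = 0.

As a check, the Euler characteristic is 7 − 18 + 12 = 1, which agrees with 1 − 0 + 0 = 1.
(K is a triangulation of the real projective plane RP^2.)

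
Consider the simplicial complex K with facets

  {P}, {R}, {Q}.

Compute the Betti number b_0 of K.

We work with the vertex ordering P < Q < R. The simplices of K, each written with vertices in increasing order, are:

  0-simplices (3): P, Q, R

giving chain groups C_0 ≅ Z^3.

Reading off H_k = ker ∂_k / im ∂_{k+1}:

  H_0: rank C_0 − rank ∂_1 = 3 − 0 = 3, and there is no ∂_1, so H_0 ≅ Z^3.

Hence the Betti numbers are b_0 = 3.

b_0 = 3.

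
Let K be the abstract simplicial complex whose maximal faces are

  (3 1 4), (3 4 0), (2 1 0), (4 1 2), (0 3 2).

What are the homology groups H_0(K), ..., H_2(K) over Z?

H_0 = Z,  H_1 = Z,  H_2 = 0.

Fix the vertex order 0 < 1 < 2 < 3 < 4 and write every simplex with vertices in increasing order. Then dim K = 2 and the simplices of K are:

  0-simplices (5): [0], [1], [2], [3], [4]
  1-simplices (10): [0,1], [0,2], [0,3], [0,4], [1,2], [1,3], [1,4], [2,3], [2,4], [3,4]
  2-simplices (5): [0,1,2], [0,2,3], [0,3,4], [1,2,4], [1,3,4]

so the chain groups are C_0 ≅ Z^5, C_1 ≅ Z^10, C_2 ≅ Z^5.

∂_1: C_1 → C_0 sends each edge [p,q] (with p < q) to q − p.
The 5×10 boundary matrix has rank 4 and Smith normal form diag(1,1,1,1).

The boundary map ∂_2: C_2 → C_1 maps a triangle to the signed sum of its edges. For instance
  ∂[1,3,4] = [3,4] − [1,4] + [1,3],
  ∂[0,2,3] = [2,3] − [0,3] + [0,2].
As a 10×5 matrix over Z this has rank 5, with invariant factors (1,1,1,1,1).

Reading off H_k = ker ∂_k / im ∂_{k+1}:

  H_0: rank C_0 − rank ∂_1 = 5 − 4 = 1, and the invariant factors of ∂_1 are all 1, so H_0 ≅ Z.
  H_1: rank ker ∂_1 − rank ∂_2 = (10 − 4) − 5 = 1, and the invariant factors of ∂_2 are all 1, so H_1 ≅ Z.
  H_2: rank ker ∂_2 − rank ∂_3 = (5 − 5) − 0 = 0, and there is no ∂_3, so H_2 ≅ 0.

As a check, the Euler characteristic is 5 − 10 + 5 = 0, which agrees with 1 − 1 + 0 = 0.
(K is a triangulation of the Möbius band.)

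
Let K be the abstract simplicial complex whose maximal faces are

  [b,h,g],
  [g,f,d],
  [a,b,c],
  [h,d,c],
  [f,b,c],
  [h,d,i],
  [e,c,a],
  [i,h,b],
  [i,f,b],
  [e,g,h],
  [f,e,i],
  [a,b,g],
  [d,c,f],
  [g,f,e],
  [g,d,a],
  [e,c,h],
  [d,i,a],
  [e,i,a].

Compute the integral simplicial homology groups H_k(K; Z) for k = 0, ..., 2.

H_0 = Z,  H_1 = Z^2,  H_2 = Z.

We work with the vertex ordering a < b < c < d < e < f < g < h < i. The simplices of K, each written with vertices in increasing order, are:

  0-simplices (9): a, b, c, d, e, f, g, h, i
  1-simplices (27): ab, ac, ad, ae, ag, ai, bc, bf, bg, bh, bi, cd, ce, cf, ch, df, dg, dh, di, ef, eg, eh, ei, fg, fi, gh, hi
  2-simplices (18): abc, abg, ace, adg, adi, aei, bcf, bfi, bgh, bhi, cdf, cdh, ceh, dfg, dhi, efg, efi, egh

giving chain groups C_0 ≅ Z^9, C_1 ≅ Z^27, C_2 ≅ Z^18.

Boundary ∂_1: C_1 → C_0 is given by ∂[p,q] = [q] − [p].
As a 9×27 matrix over Z this has rank 8, with invariant factors (1,1,1,1,1,1,1,1).

∂_2: C_2 → C_1 maps a triangle to the signed sum of its edges. For instance
  ∂abc = bc − ac + ab,
  ∂ace = ce − ae + ac.
The 27×18 boundary matrix has rank 17 and Smith normal form diag(1,1,1,1,1,1,1,1,1,1,1,1,1,1,1,1,1).

Now H_k = ker ∂_k / im ∂_{k+1}, so:

  H_0: rank C_0 − rank ∂_1 = 9 − 8 = 1, and the invariant factors of ∂_1 are all 1, so H_0 = Z.
  H_1: rank ker ∂_1 − rank ∂_2 = (27 − 8) − 17 = 2, and the invariant factors of ∂_2 are all 1, so H_1 = Z^2.
  H_2: rank ker ∂_2 − rank ∂_3 = (18 − 17) − 0 = 1, and there is no ∂_3, so H_2 = Z.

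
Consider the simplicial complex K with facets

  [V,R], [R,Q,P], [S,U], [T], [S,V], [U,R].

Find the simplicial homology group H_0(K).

Take the total order P < Q < R < S < T < U < V on the vertex set. Then K (dimension 2) consists of the simplices:

  0-simplices (7): P, Q, R, S, T, U, V
  1-simplices (7): PQ, PR, QR, RU, RV, SU, SV
  2-simplices (1): PQR

Hence C_0 ≅ Z^7, C_1 ≅ Z^7, C_2 ≅ Z^1.

The boundary map ∂_1: C_1 → C_0 sends each edge [p,q] (with p < q) to q − p. For instance
  ∂RU = U − R.
The resulting 7×7 matrix has rank 5, and its Smith normal form has invariant factors (1,1,1,1,1).

∂_2: C_2 → C_1 acts by ∂[p,q,r] = [q,r] − [p,r] + [p,q]. For instance
  ∂PQR = QR − PR + PQ.
This gives a 7×1 integer matrix of rank 1; reducing to Smith normal form yields diagonal entries (1).

Now H_k = ker ∂_k / im ∂_{k+1}, so:

  H_0: rank C_0 − rank ∂_1 = 7 − 5 = 2, and the invariant factors of ∂_1 are all 1, so H_0 ≅ Z^2.

H_0 = Z^2.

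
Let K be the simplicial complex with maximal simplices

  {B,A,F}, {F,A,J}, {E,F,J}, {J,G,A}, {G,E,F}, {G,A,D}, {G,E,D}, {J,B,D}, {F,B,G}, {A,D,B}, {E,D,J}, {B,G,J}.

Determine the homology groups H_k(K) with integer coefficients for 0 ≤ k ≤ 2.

H_0 ≅ Z,  H_1 ≅ Z/2,  H_2 = 0.

Take the total order A < B < D < E < F < G < J on the vertex set. Then K (dimension 2) consists of the simplices:

  0-simplices (7): A, B, D, E, F, G, J
  1-simplices (18): AB, AD, AF, AG, AJ, BD, BF, BG, BJ, DE, DG, DJ, EF, EG, EJ, FG, FJ, GJ
  2-simplices (12): ABD, ABF, ADG, AFJ, AGJ, BDJ, BFG, BGJ, DEG, DEJ, EFG, EFJ

Hence C_0 ≅ Z^7, C_1 ≅ Z^18, C_2 ≅ Z^12.

∂_1: C_1 → C_0 is given by ∂[p,q] = [q] − [p]. For instance
  ∂DE = E − D.
The resulting 7×18 matrix has rank 6, and its Smith normal form has invariant factors (1,1,1,1,1,1).

The boundary map ∂_2: C_2 → C_1 acts by ∂[p,q,r] = [q,r] − [p,r] + [p,q]. For instance
  ∂ABD = BD − AD + AB,
  ∂ADG = DG − AG + AD.
The 18×12 boundary matrix has rank 12 and Smith normal form diag(1,1,1,1,1,1,1,1,1,1,1,2).

Reading off H_k = ker ∂_k / im ∂_{k+1}:

  H_0: rank C_0 − rank ∂_1 = 7 − 6 = 1, and the invariant factors of ∂_1 are all 1, so H_0 = Z.
  H_1: rank ker ∂_1 − rank ∂_2 = (18 − 6) − 12 = 0, and ∂_2 has invariant factor 2 > 1, so H_1 = Z/2.
  H_2: rank ker ∂_2 − rank ∂_3 = (12 − 12) − 0 = 0, and there is no ∂_3, so H_2 = 0.

As a check, the Euler characteristic is 7 − 18 + 12 = 1, which agrees with 1 − 0 + 0 = 1.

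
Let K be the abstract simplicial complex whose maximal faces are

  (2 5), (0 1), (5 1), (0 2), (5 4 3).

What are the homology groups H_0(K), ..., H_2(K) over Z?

H_0 = Z,  H_1 = Z,  H_2 = 0.

We work with the vertex ordering 0 < 1 < 2 < 3 < 4 < 5. The simplices of K, each written with vertices in increasing order, are:

  0-simplices (6): [0], [1], [2], [3], [4], [5]
  1-simplices (7): [0,1], [0,2], [1,5], [2,5], [3,4], [3,5], [4,5]
  2-simplices (1): [3,4,5]

so the chain groups are C_0 ≅ Z^6, C_1 ≅ Z^7, C_2 ≅ Z^1.

∂_1: C_1 → C_0 sends each edge [p,q] (with p < q) to q − p.
The 6×7 boundary matrix has rank 5 and Smith normal form diag(1,1,1,1,1).

∂_2: C_2 → C_1 maps a triangle to the signed sum of its edges. For instance
  ∂[3,4,5] = [4,5] − [3,5] + [3,4].
The resulting 7×1 matrix has rank 1, and its Smith normal form has invariant factors (1).

Reading off H_k = ker ∂_k / im ∂_{k+1}:

  H_0: rank C_0 − rank ∂_1 = 6 − 5 = 1, and the invariant factors of ∂_1 are all 1, so H_0 ≅ Z.
  H_1: rank ker ∂_1 − rank ∂_2 = (7 − 5) − 1 = 1, and the invariant factors of ∂_2 are all 1, so H_1 ≅ Z.
  H_2: rank ker ∂_2 − rank ∂_3 = (1 − 1) − 0 = 0, and there is no ∂_3, so H_2 ≅ 0.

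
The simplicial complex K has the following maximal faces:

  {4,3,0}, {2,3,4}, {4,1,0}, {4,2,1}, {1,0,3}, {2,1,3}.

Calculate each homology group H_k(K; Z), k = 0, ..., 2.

K has 5 vertices, 9 edges, 6 triangles.
rank ∂_0 = 0, rank ∂_1 = 4 ⇒ b_0 = 5 − 0 − 4 = 1; all invariant factors of ∂_1 are 1 so no torsion. So H_0 ≅ Z.
rank ∂_1 = 4, rank ∂_2 = 5 ⇒ b_1 = 9 − 4 − 5 = 0; all invariant factors of ∂_2 are 1 so no torsion. So H_1 ≅ 0.
rank ∂_2 = 5, rank ∂_3 = 0 ⇒ b_2 = 6 − 5 − 0 = 1. So H_2 ≅ Z.

H_0 = Z,  H_1 = 0,  H_2 = Z.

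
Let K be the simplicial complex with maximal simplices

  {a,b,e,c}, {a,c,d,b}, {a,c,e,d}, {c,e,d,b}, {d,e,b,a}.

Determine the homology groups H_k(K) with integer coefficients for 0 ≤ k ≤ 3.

H_0 ≅ Z,  H_1 = 0,  H_2 = 0,  H_3 ≅ Z.

Order the vertices as a < b < c < d < e. Listing each simplex with vertices in this order, K has dimension 3 with simplices:

  0-simplices (5): a, b, c, d, e
  1-simplices (10): ab, ac, ad, ae, bc, bd, be, cd, ce, de
  2-simplices (10): abc, abd, abe, acd, ace, ade, bcd, bce, bde, cde
  3-simplices (5): abcd, abce, abde, acde, bcde

giving chain groups C_0 ≅ Z^5, C_1 ≅ Z^10, C_2 ≅ Z^10, C_3 ≅ Z^5.

Boundary ∂_1: C_1 → C_0 maps an edge to its endpoints' difference, ∂[p,q] = q − p. For instance
  ∂be = e − b.
The 5×10 boundary matrix has rank 4 and Smith normal form diag(1,1,1,1).

∂_2: C_2 → C_1 acts by ∂[p,q,r] = [q,r] − [p,r] + [p,q]. For instance
  ∂abe = be − ae + ab,
  ∂abc = bc − ac + ab.
As a 10×10 matrix over Z this has rank 6, with invariant factors (1,1,1,1,1,1).

Boundary ∂_3: C_3 → C_2 sends each 3-simplex σ to the alternating sum Σ_i (−1)^i (σ with its i-th vertex removed). For instance
  ∂acde = cde − ade + ace − acd,
  ∂bcde = cde − bde + bce − bcd.
This gives a 10×5 integer matrix of rank 4; reducing to Smith normal form yields diagonal entries (1,1,1,1).

From H_k ≅ ker(∂_k) / im(∂_{k+1}) we obtain:

  H_0: rank C_0 − rank ∂_1 = 5 − 4 = 1, and the invariant factors of ∂_1 are all 1, so H_0 ≅ Z.
  H_1: rank ker ∂_1 − rank ∂_2 = (10 − 4) − 6 = 0, and the invariant factors of ∂_2 are all 1, so H_1 ≅ 0.
  H_2: rank ker ∂_2 − rank ∂_3 = (10 − 6) − 4 = 0, and the invariant factors of ∂_3 are all 1, so H_2 ≅ 0.
  H_3: rank ker ∂_3 − rank ∂_4 = (5 − 4) − 0 = 1, and there is no ∂_4, so H_3 ≅ Z.

(K is a triangulation of the 3-sphere S^3.)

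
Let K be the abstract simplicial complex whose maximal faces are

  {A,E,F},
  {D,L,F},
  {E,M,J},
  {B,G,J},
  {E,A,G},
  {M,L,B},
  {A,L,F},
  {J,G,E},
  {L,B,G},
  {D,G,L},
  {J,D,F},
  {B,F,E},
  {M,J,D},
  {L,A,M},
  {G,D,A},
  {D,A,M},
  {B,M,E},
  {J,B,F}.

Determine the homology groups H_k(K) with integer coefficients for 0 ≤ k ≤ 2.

H_0 ≅ Z,  H_1 ≅ Z ⊕ Z/2,  H_2 = 0.

We work with the vertex ordering A < B < D < E < F < G < J < L < M. The simplices of K, each written with vertices in increasing order, are:

  0-simplices (9): A, B, D, E, F, G, J, L, M
  1-simplices (27): AD, AE, AF, AG, AL, AM, BE, BF, BG, BJ, BL, BM, DF, DG, DJ, DL, DM, EF, EG, EJ, EM, FJ, FL, GJ, GL, JM, LM
  2-simplices (18): ADG, ADM, AEF, AEG, AFL, ALM, BEF, BEM, BFJ, BGJ, BGL, BLM, DFJ, DFL, DGL, DJM, EGJ, EJM

Hence C_0 ≅ Z^9, C_1 ≅ Z^27, C_2 ≅ Z^18.

Boundary ∂_1: C_1 → C_0 sends each edge [p,q] (with p < q) to q − p.
As a 9×27 matrix over Z this has rank 8, with invariant factors (1,1,1,1,1,1,1,1).

Boundary ∂_2: C_2 → C_1 sends each 2-simplex [p,q,r] to [q,r] − [p,r] + [p,q]. For instance
  ∂AFL = FL − AL + AF,
  ∂ADG = DG − AG + AD.
The resulting 27×18 matrix has rank 18, and its Smith normal form has invariant factors (1,1,1,1,1,1,1,1,1,1,1,1,1,1,1,1,1,2).

From H_k ≅ ker(∂_k) / im(∂_{k+1}) we obtain:

  H_0: rank C_0 − rank ∂_1 = 9 − 8 = 1, and the invariant factors of ∂_1 are all 1, so H_0 ≅ Z.
  H_1: rank ker ∂_1 − rank ∂_2 = (27 − 8) − 18 = 1, and ∂_2 has invariant factor 2 > 1, so H_1 ≅ Z ⊕ Z/2.
  H_2: rank ker ∂_2 − rank ∂_3 = (18 − 18) − 0 = 0, and there is no ∂_3, so H_2 ≅ 0.

As a check, the Euler characteristic is 9 − 27 + 18 = 0, which agrees with 1 − 1 + 0 = 0.
(K is a triangulation of the Klein bottle.)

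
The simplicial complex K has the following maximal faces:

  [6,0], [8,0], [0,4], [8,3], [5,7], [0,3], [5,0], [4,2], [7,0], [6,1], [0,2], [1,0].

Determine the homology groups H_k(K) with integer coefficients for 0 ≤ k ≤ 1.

Fix the vertex order 0 < 1 < 2 < 3 < 4 < 5 < 6 < 7 < 8 and write every simplex with vertices in increasing order. Then dim K = 1 and the simplices of K are:

  0-simplices (9): [0], [1], [2], [3], [4], [5], [6], [7], [8]
  1-simplices (12): [0,1], [0,2], [0,3], [0,4], [0,5], [0,6], [0,7], [0,8], [1,6], [2,4], [3,8], [5,7]

Hence C_0 ≅ Z^9, C_1 ≅ Z^12.

Boundary ∂_1: C_1 → C_0 maps an edge to its endpoints' difference, ∂[p,q] = q − p. For instance
  ∂[0,2] = [2] − [0].
The 9×12 boundary matrix has rank 8 and Smith normal form diag(1,1,1,1,1,1,1,1).

Now H_k = ker ∂_k / im ∂_{k+1}, so:

  H_0: rank C_0 − rank ∂_1 = 9 − 8 = 1, and the invariant factors of ∂_1 are all 1, so H_0 = Z.
  H_1: rank ker ∂_1 − rank ∂_2 = (12 − 8) − 0 = 4, and there is no ∂_2, so H_1 = Z^4.

As a check, the Euler characteristic is 9 − 12 = -3, which agrees with 1 − 4 = -3.
(K is a triangulation of a wedge of 4 circles.)

H_0 ≅ Z,  H_1 ≅ Z^4.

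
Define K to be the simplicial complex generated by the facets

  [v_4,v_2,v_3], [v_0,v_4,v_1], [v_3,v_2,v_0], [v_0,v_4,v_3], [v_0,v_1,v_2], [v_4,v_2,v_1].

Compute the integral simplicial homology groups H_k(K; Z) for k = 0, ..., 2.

H_0 = Z,  H_1 = 0,  H_2 = Z.

We work with the vertex ordering v_0 < v_1 < v_2 < v_3 < v_4. The simplices of K, each written with vertices in increasing order, are:

  0-simplices (5): [v_0], [v_1], [v_2], [v_3], [v_4]
  1-simplices (9): [v_0,v_1], [v_0,v_2], [v_0,v_3], [v_0,v_4], [v_1,v_2], [v_1,v_4], [v_2,v_3], [v_2,v_4], [v_3,v_4]
  2-simplices (6): [v_0,v_1,v_2], [v_0,v_1,v_4], [v_0,v_2,v_3], [v_0,v_3,v_4], [v_1,v_2,v_4], [v_2,v_3,v_4]

giving chain groups C_0 ≅ Z^5, C_1 ≅ Z^9, C_2 ≅ Z^6.

∂_1: C_1 → C_0 sends each edge [p,q] (with p < q) to q − p. For instance
  ∂[v_0,v_4] = [v_4] − [v_0].
As a 5×9 matrix over Z this has rank 4, with invariant factors (1,1,1,1).

Boundary ∂_2: C_2 → C_1 acts by ∂[p,q,r] = [q,r] − [p,r] + [p,q]. For instance
  ∂[v_0,v_2,v_3] = [v_2,v_3] − [v_0,v_3] + [v_0,v_2],
  ∂[v_0,v_1,v_4] = [v_1,v_4] − [v_0,v_4] + [v_0,v_1].
This gives a 9×6 integer matrix of rank 5; reducing to Smith normal form yields diagonal entries (1,1,1,1,1).

Computing H_k = (kernel of ∂_k) / (image of ∂_{k+1}):

  H_0: rank C_0 − rank ∂_1 = 5 − 4 = 1, and the invariant factors of ∂_1 are all 1, so H_0 = Z.
  H_1: rank ker ∂_1 − rank ∂_2 = (9 − 4) − 5 = 0, and the invariant factors of ∂_2 are all 1, so H_1 = 0.
  H_2: rank ker ∂_2 − rank ∂_3 = (6 − 5) − 0 = 1, and there is no ∂_3, so H_2 = Z.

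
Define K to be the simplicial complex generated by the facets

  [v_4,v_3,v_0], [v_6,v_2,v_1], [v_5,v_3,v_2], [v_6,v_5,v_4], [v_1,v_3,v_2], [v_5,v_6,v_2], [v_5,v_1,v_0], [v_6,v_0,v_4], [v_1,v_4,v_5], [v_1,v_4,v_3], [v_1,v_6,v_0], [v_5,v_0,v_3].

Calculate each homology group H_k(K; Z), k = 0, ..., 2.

H_0 ≅ Z,  H_1 ≅ Z/2,  H_2 = 0.

Fix the vertex order v_0 < v_1 < v_2 < v_3 < v_4 < v_5 < v_6 and write every simplex with vertices in increasing order. Then dim K = 2 and the simplices of K are:

  0-simplices (7): [v_0], [v_1], [v_2], [v_3], [v_4], [v_5], [v_6]
  1-simplices (18): (18 of them)
  2-simplices (12): (12 of them)

giving chain groups C_0 ≅ Z^7, C_1 ≅ Z^18, C_2 ≅ Z^12.

The boundary map ∂_1: C_1 → C_0 sends each edge [p,q] (with p < q) to q − p. For instance
  ∂[v_1,v_2] = [v_2] − [v_1].
This gives a 7×18 integer matrix of rank 6; reducing to Smith normal form yields diagonal entries (1,1,1,1,1,1).

Boundary ∂_2: C_2 → C_1 maps a triangle to the signed sum of its edges. For instance
  ∂[v_0,v_1,v_6] = [v_1,v_6] − [v_0,v_6] + [v_0,v_1],
  ∂[v_2,v_3,v_5] = [v_3,v_5] − [v_2,v_5] + [v_2,v_3].
The 18×12 boundary matrix has rank 12 and Smith normal form diag(1,1,1,1,1,1,1,1,1,1,1,2).

Computing H_k = (kernel of ∂_k) / (image of ∂_{k+1}):

  H_0: rank C_0 − rank ∂_1 = 7 − 6 = 1, and the invariant factors of ∂_1 are all 1, so H_0 = Z.
  H_1: rank ker ∂_1 − rank ∂_2 = (18 − 6) − 12 = 0, and ∂_2 has invariant factor 2 > 1, so H_1 = Z/2.
  H_2: rank ker ∂_2 − rank ∂_3 = (12 − 12) − 0 = 0, and there is no ∂_3, so H_2 = 0.

As a check, the Euler characteristic is 7 − 18 + 12 = 1, which agrees with 1 − 0 + 0 = 1.
(K is a triangulation of the real projective plane RP^2.)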